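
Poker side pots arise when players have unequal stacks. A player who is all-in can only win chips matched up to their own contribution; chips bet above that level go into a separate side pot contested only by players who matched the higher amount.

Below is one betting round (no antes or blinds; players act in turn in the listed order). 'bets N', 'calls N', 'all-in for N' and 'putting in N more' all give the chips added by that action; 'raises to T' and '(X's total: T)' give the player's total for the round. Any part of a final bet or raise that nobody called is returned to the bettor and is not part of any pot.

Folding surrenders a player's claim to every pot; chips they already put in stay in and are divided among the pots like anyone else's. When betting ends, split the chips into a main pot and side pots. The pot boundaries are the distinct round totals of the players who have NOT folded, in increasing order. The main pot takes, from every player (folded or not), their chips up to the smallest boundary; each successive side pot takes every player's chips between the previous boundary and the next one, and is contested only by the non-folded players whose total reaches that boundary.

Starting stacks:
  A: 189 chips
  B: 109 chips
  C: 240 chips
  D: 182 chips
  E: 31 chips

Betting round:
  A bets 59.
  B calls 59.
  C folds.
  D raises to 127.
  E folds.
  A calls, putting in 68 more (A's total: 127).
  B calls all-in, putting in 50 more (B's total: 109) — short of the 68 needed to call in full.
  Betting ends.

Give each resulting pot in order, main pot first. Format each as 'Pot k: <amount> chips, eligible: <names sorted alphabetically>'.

Pot 1: 327 chips, eligible: A, B, D
Pot 2: 36 chips, eligible: A, D

Derivation:
Contributions: A=127, B=109, D=127
Folded: C, E
Pot levels (distinct totals of non-folded players): 109, 127
Layer 1-109: 109 each from A, B, D = 109*3 = 327 chips; eligible A, B, D
Layer 110-127: 18 each from A, D = 18*2 = 36 chips; eligible A, D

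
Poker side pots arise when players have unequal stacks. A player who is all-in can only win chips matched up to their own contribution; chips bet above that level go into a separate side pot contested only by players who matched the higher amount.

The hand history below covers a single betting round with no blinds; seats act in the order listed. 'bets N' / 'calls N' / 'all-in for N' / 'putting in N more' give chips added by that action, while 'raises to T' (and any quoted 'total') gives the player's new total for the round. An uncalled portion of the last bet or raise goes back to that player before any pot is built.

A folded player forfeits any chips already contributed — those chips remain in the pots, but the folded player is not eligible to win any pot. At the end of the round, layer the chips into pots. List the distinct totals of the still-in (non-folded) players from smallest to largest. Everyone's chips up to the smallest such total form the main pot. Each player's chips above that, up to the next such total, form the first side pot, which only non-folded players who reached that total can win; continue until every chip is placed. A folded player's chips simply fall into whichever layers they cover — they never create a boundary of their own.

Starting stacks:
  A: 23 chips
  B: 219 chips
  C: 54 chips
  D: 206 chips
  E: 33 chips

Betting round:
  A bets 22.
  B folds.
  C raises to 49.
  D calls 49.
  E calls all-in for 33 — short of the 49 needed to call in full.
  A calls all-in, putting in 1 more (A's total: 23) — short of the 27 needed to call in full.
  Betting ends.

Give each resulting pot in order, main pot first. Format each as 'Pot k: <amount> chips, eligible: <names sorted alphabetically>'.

Pot 1: 92 chips, eligible: A, C, D, E
Pot 2: 30 chips, eligible: C, D, E
Pot 3: 32 chips, eligible: C, D

Derivation:
Contributions: A=23, C=49, D=49, E=33
Folded: B
Pot levels (distinct totals of non-folded players): 23, 33, 49
Layer 1-23: 23 each from A, C, D, E = 23*4 = 92 chips; eligible A, C, D, E
Layer 24-33: 10 each from C, D, E = 10*3 = 30 chips; eligible C, D, E
Layer 34-49: 16 each from C, D = 16*2 = 32 chips; eligible C, D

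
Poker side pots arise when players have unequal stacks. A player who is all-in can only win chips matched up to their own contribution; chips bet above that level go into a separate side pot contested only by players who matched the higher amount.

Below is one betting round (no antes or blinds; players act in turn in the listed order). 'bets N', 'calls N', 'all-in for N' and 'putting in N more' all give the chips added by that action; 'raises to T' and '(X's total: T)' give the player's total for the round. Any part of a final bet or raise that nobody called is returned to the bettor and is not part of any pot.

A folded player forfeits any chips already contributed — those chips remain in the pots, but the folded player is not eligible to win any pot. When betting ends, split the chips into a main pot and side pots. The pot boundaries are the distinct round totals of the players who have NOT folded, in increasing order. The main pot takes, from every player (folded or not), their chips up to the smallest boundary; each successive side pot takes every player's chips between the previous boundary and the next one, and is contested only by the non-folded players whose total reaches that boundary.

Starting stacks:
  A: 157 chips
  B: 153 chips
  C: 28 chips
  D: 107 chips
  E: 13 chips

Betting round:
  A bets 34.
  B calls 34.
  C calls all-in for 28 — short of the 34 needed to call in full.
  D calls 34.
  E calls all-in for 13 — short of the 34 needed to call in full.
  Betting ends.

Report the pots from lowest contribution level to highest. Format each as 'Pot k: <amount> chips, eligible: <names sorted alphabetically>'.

Pot 1: 65 chips, eligible: A, B, C, D, E
Pot 2: 60 chips, eligible: A, B, C, D
Pot 3: 18 chips, eligible: A, B, D

Derivation:
Contributions: A=34, B=34, C=28, D=34, E=13
Pot levels (distinct totals of non-folded players): 13, 28, 34
Layer 1-13: 13 each from A, B, C, D, E = 13*5 = 65 chips; eligible A, B, C, D, E
Layer 14-28: 15 each from A, B, C, D = 15*4 = 60 chips; eligible A, B, C, D
Layer 29-34: 6 each from A, B, D = 6*3 = 18 chips; eligible A, B, D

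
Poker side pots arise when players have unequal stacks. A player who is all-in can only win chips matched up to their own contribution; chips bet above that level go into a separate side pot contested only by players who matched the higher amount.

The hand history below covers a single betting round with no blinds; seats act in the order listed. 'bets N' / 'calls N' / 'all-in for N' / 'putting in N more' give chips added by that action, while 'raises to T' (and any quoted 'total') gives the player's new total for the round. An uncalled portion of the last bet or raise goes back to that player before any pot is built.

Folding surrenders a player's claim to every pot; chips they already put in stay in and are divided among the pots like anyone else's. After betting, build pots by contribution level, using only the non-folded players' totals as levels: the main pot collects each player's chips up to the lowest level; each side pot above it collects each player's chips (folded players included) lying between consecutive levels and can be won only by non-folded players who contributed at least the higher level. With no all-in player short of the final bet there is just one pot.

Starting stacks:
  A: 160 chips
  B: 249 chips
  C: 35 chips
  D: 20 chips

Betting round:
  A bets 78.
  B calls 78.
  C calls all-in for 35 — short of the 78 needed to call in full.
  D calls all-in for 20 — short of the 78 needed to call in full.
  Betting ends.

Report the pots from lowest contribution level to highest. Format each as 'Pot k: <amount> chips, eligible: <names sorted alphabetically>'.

Contributions: A=78, B=78, C=35, D=20
Pot levels (distinct totals of non-folded players): 20, 35, 78
Layer 1-20: 20 each from A, B, C, D = 20*4 = 80 chips; eligible A, B, C, D
Layer 21-35: 15 each from A, B, C = 15*3 = 45 chips; eligible A, B, C
Layer 36-78: 43 each from A, B = 43*2 = 86 chips; eligible A, B

Pot 1: 80 chips, eligible: A, B, C, D
Pot 2: 45 chips, eligible: A, B, C
Pot 3: 86 chips, eligible: A, B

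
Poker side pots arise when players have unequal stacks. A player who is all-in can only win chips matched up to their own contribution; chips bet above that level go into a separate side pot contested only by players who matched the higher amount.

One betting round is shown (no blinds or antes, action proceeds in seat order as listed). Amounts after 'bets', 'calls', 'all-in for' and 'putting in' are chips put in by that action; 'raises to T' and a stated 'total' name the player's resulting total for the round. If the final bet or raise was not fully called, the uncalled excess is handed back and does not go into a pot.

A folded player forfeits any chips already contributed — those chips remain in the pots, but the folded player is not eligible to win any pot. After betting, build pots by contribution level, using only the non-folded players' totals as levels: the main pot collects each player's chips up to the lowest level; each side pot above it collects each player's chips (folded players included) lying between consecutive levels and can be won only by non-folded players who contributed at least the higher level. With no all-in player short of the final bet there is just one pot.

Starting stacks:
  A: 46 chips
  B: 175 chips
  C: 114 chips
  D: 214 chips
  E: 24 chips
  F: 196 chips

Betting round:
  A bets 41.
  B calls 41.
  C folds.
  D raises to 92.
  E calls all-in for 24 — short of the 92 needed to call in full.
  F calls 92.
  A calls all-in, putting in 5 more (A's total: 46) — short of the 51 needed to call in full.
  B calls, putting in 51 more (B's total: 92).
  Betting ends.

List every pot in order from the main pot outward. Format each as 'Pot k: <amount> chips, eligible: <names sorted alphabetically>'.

Pot 1: 120 chips, eligible: A, B, D, E, F
Pot 2: 88 chips, eligible: A, B, D, F
Pot 3: 138 chips, eligible: B, D, F

Derivation:
Contributions: A=46, B=92, D=92, E=24, F=92
Folded: C
Pot levels (distinct totals of non-folded players): 24, 46, 92
Layer 1-24: 24 each from A, B, D, E, F = 24*5 = 120 chips; eligible A, B, D, E, F
Layer 25-46: 22 each from A, B, D, F = 22*4 = 88 chips; eligible A, B, D, F
Layer 47-92: 46 each from B, D, F = 46*3 = 138 chips; eligible B, D, F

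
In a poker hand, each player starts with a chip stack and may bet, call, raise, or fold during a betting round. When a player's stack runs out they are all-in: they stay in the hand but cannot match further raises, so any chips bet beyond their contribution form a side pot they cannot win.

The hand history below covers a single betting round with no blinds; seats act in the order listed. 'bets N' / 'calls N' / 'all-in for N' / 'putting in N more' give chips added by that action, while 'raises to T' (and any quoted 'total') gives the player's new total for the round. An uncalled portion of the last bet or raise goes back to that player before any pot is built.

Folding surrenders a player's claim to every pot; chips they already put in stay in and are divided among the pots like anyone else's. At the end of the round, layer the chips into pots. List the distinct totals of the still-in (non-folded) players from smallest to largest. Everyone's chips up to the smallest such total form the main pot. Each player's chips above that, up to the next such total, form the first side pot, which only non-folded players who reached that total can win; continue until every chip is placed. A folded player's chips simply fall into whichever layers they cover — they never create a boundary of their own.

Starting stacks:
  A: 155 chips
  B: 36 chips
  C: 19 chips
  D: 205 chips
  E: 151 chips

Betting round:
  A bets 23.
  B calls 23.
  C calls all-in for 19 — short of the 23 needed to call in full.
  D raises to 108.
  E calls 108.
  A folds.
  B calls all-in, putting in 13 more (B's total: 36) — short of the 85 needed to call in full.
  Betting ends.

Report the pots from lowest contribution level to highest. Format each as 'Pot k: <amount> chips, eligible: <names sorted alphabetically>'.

Pot 1: 95 chips, eligible: B, C, D, E
Pot 2: 55 chips, eligible: B, D, E
Pot 3: 144 chips, eligible: D, E

Derivation:
Contributions: A=23, B=36, C=19, D=108, E=108
Folded: A
Pot levels (distinct totals of non-folded players): 19, 36, 108
Layer 1-19: 19 each from A, B, C, D, E = 19*5 = 95 chips; eligible B, C, D, E
Layer 20-36: A 4 + B 17 + D 17 + E 17 = 55 chips; eligible B, D, E
Layer 37-108: 72 each from D, E = 72*2 = 144 chips; eligible D, E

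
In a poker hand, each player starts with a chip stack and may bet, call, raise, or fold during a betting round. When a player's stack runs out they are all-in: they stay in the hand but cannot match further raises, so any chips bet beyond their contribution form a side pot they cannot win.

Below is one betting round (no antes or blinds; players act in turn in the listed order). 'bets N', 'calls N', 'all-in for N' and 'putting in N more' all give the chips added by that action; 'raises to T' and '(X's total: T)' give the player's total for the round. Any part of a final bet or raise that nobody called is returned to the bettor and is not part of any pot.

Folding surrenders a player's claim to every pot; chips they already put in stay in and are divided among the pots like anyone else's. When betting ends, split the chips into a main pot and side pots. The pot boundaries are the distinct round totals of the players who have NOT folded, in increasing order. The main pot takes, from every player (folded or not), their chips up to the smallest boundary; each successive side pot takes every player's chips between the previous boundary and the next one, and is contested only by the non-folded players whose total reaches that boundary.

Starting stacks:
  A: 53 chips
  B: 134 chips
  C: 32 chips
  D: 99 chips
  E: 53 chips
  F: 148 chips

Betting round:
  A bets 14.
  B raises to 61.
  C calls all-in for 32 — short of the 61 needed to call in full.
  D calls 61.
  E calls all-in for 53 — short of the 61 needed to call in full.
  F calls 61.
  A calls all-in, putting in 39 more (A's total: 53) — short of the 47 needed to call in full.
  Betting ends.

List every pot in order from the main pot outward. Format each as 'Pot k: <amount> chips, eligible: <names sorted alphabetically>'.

Pot 1: 192 chips, eligible: A, B, C, D, E, F
Pot 2: 105 chips, eligible: A, B, D, E, F
Pot 3: 24 chips, eligible: B, D, F

Derivation:
Contributions: A=53, B=61, C=32, D=61, E=53, F=61
Pot levels (distinct totals of non-folded players): 32, 53, 61
Layer 1-32: 32 each from A, B, C, D, E, F = 32*6 = 192 chips; eligible A, B, C, D, E, F
Layer 33-53: 21 each from A, B, D, E, F = 21*5 = 105 chips; eligible A, B, D, E, F
Layer 54-61: 8 each from B, D, F = 8*3 = 24 chips; eligible B, D, F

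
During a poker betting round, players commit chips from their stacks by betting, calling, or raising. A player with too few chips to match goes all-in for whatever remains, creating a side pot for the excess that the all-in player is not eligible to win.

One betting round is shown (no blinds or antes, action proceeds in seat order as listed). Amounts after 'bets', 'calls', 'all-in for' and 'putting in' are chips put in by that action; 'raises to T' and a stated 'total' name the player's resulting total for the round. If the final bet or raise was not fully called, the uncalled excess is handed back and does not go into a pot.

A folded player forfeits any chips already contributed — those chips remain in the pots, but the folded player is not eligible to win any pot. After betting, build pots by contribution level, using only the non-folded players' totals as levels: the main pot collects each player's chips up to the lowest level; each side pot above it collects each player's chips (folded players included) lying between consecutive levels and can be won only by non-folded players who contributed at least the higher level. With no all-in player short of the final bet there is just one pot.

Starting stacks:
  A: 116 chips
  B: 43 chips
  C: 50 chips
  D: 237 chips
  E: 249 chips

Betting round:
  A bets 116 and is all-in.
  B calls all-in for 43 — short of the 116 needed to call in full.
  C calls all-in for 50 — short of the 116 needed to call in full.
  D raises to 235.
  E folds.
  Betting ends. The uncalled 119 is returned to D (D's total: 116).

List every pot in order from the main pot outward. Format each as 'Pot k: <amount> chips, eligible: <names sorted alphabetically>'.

Pot 1: 172 chips, eligible: A, B, C, D
Pot 2: 21 chips, eligible: A, C, D
Pot 3: 132 chips, eligible: A, D

Derivation:
Contributions (after 119 returned to D): A=116, B=43, C=50, D=116
Folded: E
Pot levels (distinct totals of non-folded players): 43, 50, 116
Layer 1-43: 43 each from A, B, C, D = 43*4 = 172 chips; eligible A, B, C, D
Layer 44-50: 7 each from A, C, D = 7*3 = 21 chips; eligible A, C, D
Layer 51-116: 66 each from A, D = 66*2 = 132 chips; eligible A, D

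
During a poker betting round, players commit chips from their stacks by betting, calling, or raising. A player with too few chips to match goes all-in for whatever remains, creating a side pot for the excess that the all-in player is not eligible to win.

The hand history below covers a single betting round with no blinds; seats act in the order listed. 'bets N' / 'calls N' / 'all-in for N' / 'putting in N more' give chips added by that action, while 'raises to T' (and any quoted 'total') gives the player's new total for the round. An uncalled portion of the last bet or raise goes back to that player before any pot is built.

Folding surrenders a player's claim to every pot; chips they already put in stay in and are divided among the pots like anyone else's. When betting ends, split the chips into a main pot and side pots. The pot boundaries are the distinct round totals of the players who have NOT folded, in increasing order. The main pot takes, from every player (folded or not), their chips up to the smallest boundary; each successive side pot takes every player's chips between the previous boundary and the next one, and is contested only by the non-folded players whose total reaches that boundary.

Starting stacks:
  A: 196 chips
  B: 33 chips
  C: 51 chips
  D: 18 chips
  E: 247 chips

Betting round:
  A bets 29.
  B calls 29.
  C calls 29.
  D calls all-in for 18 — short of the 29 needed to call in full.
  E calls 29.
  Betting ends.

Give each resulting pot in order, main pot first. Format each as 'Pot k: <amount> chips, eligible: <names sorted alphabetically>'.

Contributions: A=29, B=29, C=29, D=18, E=29
Pot levels (distinct totals of non-folded players): 18, 29
Layer 1-18: 18 each from A, B, C, D, E = 18*5 = 90 chips; eligible A, B, C, D, E
Layer 19-29: 11 each from A, B, C, E = 11*4 = 44 chips; eligible A, B, C, E

Pot 1: 90 chips, eligible: A, B, C, D, E
Pot 2: 44 chips, eligible: A, B, C, E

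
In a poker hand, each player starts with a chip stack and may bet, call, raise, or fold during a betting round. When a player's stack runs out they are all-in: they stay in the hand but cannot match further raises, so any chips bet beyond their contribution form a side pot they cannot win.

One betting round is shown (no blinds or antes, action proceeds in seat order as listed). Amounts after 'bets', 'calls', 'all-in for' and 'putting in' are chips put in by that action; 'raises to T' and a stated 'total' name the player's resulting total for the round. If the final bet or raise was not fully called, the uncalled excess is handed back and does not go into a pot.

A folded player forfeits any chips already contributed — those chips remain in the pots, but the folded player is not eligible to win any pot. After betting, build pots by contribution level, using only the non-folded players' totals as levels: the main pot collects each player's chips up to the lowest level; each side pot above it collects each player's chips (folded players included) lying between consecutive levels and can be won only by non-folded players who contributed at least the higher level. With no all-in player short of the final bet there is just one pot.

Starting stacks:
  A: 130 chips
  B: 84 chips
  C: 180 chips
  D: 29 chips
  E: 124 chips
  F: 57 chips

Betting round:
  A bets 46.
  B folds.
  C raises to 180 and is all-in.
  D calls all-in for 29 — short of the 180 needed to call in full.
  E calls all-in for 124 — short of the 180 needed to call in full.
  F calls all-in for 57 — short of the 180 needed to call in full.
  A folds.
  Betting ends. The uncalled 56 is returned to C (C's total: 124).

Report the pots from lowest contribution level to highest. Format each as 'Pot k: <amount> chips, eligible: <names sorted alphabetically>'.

Pot 1: 145 chips, eligible: C, D, E, F
Pot 2: 101 chips, eligible: C, E, F
Pot 3: 134 chips, eligible: C, E

Derivation:
Contributions (after 56 returned to C): A=46, C=124, D=29, E=124, F=57
Folded: A, B
Pot levels (distinct totals of non-folded players): 29, 57, 124
Layer 1-29: 29 each from A, C, D, E, F = 29*5 = 145 chips; eligible C, D, E, F
Layer 30-57: A 17 + C 28 + E 28 + F 28 = 101 chips; eligible C, E, F
Layer 58-124: 67 each from C, E = 67*2 = 134 chips; eligible C, E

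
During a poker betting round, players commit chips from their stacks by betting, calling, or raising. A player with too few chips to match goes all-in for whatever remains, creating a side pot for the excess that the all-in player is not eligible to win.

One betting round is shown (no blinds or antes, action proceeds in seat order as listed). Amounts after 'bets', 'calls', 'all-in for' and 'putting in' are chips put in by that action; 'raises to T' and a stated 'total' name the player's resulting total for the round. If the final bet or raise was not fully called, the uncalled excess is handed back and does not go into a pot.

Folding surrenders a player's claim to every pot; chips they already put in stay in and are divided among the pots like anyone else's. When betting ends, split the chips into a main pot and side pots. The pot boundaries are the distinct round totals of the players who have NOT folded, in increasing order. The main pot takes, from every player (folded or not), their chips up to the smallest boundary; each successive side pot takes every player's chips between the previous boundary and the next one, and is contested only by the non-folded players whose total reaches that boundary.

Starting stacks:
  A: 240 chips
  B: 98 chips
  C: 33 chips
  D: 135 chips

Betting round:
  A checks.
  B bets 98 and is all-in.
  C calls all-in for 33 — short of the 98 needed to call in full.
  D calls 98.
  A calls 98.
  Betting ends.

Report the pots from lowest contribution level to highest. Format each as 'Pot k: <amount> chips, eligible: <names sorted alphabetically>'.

Pot 1: 132 chips, eligible: A, B, C, D
Pot 2: 195 chips, eligible: A, B, D

Derivation:
Contributions: A=98, B=98, C=33, D=98
Pot levels (distinct totals of non-folded players): 33, 98
Layer 1-33: 33 each from A, B, C, D = 33*4 = 132 chips; eligible A, B, C, D
Layer 34-98: 65 each from A, B, D = 65*3 = 195 chips; eligible A, B, D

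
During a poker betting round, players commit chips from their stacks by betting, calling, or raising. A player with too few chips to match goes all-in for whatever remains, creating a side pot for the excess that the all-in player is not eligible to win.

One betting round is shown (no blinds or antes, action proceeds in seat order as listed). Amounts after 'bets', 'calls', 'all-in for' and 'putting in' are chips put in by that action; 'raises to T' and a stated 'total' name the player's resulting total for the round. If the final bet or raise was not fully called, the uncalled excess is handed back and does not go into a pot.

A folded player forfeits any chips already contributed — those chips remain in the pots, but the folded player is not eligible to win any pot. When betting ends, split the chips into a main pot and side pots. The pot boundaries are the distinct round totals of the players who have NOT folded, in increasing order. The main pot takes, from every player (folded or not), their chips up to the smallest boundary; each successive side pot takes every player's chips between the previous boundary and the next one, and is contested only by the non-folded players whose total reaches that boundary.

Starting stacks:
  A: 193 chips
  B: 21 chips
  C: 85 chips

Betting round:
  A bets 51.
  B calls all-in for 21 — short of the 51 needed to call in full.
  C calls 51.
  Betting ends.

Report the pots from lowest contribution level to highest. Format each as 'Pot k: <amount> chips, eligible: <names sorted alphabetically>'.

Contributions: A=51, B=21, C=51
Pot levels (distinct totals of non-folded players): 21, 51
Layer 1-21: 21 each from A, B, C = 21*3 = 63 chips; eligible A, B, C
Layer 22-51: 30 each from A, C = 30*2 = 60 chips; eligible A, C

Pot 1: 63 chips, eligible: A, B, C
Pot 2: 60 chips, eligible: A, C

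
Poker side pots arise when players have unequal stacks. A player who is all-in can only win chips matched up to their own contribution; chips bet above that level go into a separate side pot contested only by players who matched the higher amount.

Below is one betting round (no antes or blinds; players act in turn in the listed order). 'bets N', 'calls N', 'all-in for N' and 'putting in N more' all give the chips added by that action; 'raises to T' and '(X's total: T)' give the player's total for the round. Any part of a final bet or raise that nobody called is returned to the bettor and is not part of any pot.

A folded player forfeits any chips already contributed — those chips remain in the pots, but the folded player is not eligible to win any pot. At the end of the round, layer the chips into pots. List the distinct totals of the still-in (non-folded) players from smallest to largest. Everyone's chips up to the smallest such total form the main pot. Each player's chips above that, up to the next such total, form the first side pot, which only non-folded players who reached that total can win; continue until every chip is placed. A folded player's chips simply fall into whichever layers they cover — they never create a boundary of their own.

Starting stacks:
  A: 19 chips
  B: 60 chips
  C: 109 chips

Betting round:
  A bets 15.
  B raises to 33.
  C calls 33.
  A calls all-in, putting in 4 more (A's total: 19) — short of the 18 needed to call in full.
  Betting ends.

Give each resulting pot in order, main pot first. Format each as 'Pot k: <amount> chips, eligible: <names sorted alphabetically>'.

Contributions: A=19, B=33, C=33
Pot levels (distinct totals of non-folded players): 19, 33
Layer 1-19: 19 each from A, B, C = 19*3 = 57 chips; eligible A, B, C
Layer 20-33: 14 each from B, C = 14*2 = 28 chips; eligible B, C

Pot 1: 57 chips, eligible: A, B, C
Pot 2: 28 chips, eligible: B, C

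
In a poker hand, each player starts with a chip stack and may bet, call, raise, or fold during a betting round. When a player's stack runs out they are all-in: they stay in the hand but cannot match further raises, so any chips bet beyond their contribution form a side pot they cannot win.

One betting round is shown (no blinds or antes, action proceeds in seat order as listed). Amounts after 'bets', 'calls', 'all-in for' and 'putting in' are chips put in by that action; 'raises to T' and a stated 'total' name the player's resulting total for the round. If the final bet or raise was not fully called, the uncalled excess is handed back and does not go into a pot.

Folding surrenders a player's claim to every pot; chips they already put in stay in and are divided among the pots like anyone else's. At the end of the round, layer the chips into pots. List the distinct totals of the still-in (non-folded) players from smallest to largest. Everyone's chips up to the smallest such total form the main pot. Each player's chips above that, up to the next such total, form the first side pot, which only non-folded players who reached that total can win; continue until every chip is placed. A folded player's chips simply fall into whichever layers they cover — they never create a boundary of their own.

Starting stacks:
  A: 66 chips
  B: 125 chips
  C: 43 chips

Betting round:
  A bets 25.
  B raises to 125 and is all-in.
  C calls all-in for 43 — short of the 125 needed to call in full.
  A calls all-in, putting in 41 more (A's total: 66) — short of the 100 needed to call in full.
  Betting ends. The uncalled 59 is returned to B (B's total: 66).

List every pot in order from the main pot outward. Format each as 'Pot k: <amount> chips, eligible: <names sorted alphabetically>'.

Pot 1: 129 chips, eligible: A, B, C
Pot 2: 46 chips, eligible: A, B

Derivation:
Contributions (after 59 returned to B): A=66, B=66, C=43
Pot levels (distinct totals of non-folded players): 43, 66
Layer 1-43: 43 each from A, B, C = 43*3 = 129 chips; eligible A, B, C
Layer 44-66: 23 each from A, B = 23*2 = 46 chips; eligible A, B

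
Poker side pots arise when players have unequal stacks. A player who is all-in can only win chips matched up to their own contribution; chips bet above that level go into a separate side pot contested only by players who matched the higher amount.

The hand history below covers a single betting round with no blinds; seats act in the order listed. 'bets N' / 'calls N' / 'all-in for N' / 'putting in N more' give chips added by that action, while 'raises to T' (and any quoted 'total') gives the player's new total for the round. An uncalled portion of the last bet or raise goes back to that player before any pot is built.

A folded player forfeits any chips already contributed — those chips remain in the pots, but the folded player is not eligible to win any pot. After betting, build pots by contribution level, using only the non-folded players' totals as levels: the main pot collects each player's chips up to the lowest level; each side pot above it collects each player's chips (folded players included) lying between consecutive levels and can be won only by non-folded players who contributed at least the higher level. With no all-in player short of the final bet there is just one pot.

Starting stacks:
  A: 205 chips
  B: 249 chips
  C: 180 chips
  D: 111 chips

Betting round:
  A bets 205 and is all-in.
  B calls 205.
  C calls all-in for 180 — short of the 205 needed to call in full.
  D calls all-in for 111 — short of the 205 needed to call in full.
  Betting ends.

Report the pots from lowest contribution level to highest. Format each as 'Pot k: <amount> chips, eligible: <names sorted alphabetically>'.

Pot 1: 444 chips, eligible: A, B, C, D
Pot 2: 207 chips, eligible: A, B, C
Pot 3: 50 chips, eligible: A, B

Derivation:
Contributions: A=205, B=205, C=180, D=111
Pot levels (distinct totals of non-folded players): 111, 180, 205
Layer 1-111: 111 each from A, B, C, D = 111*4 = 444 chips; eligible A, B, C, D
Layer 112-180: 69 each from A, B, C = 69*3 = 207 chips; eligible A, B, C
Layer 181-205: 25 each from A, B = 25*2 = 50 chips; eligible A, B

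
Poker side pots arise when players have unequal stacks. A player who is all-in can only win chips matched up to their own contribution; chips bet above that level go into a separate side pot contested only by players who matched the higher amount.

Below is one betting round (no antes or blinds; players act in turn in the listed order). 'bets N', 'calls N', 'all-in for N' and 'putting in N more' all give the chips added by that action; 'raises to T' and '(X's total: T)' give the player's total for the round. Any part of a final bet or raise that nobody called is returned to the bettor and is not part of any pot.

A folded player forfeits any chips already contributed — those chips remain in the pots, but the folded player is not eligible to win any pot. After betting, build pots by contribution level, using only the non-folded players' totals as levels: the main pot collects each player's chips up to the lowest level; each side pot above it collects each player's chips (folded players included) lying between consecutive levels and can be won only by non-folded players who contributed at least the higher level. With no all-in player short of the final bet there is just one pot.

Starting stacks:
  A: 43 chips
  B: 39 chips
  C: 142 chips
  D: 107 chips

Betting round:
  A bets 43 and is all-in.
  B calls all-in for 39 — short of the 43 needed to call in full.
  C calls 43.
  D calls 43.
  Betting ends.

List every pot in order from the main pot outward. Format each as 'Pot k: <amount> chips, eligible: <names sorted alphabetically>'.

Pot 1: 156 chips, eligible: A, B, C, D
Pot 2: 12 chips, eligible: A, C, D

Derivation:
Contributions: A=43, B=39, C=43, D=43
Pot levels (distinct totals of non-folded players): 39, 43
Layer 1-39: 39 each from A, B, C, D = 39*4 = 156 chips; eligible A, B, C, D
Layer 40-43: 4 each from A, C, D = 4*3 = 12 chips; eligible A, C, D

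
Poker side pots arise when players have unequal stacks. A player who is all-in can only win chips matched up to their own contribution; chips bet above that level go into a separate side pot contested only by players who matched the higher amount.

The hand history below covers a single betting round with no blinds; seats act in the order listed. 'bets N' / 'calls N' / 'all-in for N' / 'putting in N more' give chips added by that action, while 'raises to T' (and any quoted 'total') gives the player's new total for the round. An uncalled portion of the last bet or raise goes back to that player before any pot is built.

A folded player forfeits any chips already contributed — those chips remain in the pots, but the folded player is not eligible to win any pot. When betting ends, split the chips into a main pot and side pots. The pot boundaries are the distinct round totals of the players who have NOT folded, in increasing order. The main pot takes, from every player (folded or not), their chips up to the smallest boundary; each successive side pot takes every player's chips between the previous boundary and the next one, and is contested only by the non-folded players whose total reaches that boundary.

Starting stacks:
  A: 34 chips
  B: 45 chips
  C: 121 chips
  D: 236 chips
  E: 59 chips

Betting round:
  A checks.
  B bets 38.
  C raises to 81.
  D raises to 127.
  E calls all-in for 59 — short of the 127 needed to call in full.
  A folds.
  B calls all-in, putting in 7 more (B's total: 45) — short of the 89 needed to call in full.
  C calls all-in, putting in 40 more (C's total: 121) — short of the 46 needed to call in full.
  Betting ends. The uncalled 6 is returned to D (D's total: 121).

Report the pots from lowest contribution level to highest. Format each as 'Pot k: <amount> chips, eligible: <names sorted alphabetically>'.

Pot 1: 180 chips, eligible: B, C, D, E
Pot 2: 42 chips, eligible: C, D, E
Pot 3: 124 chips, eligible: C, D

Derivation:
Contributions (after 6 returned to D): B=45, C=121, D=121, E=59
Folded: A
Pot levels (distinct totals of non-folded players): 45, 59, 121
Layer 1-45: 45 each from B, C, D, E = 45*4 = 180 chips; eligible B, C, D, E
Layer 46-59: 14 each from C, D, E = 14*3 = 42 chips; eligible C, D, E
Layer 60-121: 62 each from C, D = 62*2 = 124 chips; eligible C, D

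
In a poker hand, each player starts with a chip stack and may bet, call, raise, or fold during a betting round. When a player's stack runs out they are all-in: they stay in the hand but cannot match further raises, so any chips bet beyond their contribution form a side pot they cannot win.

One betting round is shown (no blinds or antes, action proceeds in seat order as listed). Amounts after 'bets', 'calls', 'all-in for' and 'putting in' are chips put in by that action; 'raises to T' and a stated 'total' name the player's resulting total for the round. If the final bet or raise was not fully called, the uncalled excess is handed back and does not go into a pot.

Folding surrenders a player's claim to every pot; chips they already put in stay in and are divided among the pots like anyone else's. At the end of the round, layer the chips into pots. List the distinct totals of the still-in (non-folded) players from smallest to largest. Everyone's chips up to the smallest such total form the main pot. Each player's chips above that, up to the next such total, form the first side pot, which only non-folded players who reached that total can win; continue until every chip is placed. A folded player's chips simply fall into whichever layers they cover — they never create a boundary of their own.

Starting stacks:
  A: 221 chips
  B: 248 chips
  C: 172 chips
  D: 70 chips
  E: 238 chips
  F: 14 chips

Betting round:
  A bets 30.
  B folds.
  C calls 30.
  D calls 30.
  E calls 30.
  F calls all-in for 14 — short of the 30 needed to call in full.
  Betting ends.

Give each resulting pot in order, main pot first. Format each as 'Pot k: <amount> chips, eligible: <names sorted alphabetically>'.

Contributions: A=30, C=30, D=30, E=30, F=14
Folded: B
Pot levels (distinct totals of non-folded players): 14, 30
Layer 1-14: 14 each from A, C, D, E, F = 14*5 = 70 chips; eligible A, C, D, E, F
Layer 15-30: 16 each from A, C, D, E = 16*4 = 64 chips; eligible A, C, D, E

Pot 1: 70 chips, eligible: A, C, D, E, F
Pot 2: 64 chips, eligible: A, C, D, E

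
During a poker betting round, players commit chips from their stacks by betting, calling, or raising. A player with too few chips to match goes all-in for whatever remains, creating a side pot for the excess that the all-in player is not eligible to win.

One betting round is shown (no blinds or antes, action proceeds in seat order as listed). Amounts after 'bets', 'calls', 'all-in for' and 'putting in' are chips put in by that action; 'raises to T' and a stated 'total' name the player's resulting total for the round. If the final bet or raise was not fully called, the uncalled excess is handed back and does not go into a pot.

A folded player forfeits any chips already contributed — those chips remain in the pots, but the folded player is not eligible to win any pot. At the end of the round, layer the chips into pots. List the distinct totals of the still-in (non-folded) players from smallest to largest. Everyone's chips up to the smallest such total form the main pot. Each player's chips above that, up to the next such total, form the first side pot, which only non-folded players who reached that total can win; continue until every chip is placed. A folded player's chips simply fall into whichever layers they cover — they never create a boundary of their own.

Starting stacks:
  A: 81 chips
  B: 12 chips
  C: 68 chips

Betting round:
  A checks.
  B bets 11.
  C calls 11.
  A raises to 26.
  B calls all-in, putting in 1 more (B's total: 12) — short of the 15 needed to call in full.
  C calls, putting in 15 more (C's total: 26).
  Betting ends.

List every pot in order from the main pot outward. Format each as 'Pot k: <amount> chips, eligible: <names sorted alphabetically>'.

Pot 1: 36 chips, eligible: A, B, C
Pot 2: 28 chips, eligible: A, C

Derivation:
Contributions: A=26, B=12, C=26
Pot levels (distinct totals of non-folded players): 12, 26
Layer 1-12: 12 each from A, B, C = 12*3 = 36 chips; eligible A, B, C
Layer 13-26: 14 each from A, C = 14*2 = 28 chips; eligible A, C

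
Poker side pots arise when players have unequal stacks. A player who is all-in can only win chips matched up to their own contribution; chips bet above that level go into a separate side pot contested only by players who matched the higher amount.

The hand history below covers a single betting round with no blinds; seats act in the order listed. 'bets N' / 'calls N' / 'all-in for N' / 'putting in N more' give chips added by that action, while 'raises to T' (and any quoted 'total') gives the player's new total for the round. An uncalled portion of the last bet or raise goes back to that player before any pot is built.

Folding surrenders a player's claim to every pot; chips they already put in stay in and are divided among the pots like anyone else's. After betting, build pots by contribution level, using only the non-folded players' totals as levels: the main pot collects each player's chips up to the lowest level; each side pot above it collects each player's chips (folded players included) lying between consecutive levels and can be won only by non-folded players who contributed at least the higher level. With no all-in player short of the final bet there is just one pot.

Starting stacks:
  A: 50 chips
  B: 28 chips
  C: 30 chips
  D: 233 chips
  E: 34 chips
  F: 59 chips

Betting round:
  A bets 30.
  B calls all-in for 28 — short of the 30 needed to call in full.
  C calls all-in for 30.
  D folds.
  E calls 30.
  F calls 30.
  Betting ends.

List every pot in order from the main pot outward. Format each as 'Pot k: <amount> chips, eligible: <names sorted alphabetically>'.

Contributions: A=30, B=28, C=30, E=30, F=30
Folded: D
Pot levels (distinct totals of non-folded players): 28, 30
Layer 1-28: 28 each from A, B, C, E, F = 28*5 = 140 chips; eligible A, B, C, E, F
Layer 29-30: 2 each from A, C, E, F = 2*4 = 8 chips; eligible A, C, E, F

Pot 1: 140 chips, eligible: A, B, C, E, F
Pot 2: 8 chips, eligible: A, C, E, F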